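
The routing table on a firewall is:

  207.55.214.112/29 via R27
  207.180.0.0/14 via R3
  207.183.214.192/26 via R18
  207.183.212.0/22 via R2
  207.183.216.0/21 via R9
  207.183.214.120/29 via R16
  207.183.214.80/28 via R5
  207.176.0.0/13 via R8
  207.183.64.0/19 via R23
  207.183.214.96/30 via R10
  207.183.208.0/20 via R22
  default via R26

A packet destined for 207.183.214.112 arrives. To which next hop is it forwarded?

Routes whose prefix contains 207.183.214.112:
  0.0.0.0/0 (default, matches everything) -> R26
  207.176.0.0/13 (207.176.0.0 - 207.183.255.255) -> R8
  207.180.0.0/14 (207.180.0.0 - 207.183.255.255) -> R3
  207.183.208.0/20 (207.183.208.0 - 207.183.223.255) -> R22
  207.183.212.0/22 (207.183.212.0 - 207.183.215.255) -> R2
More-specific entries that do NOT match:
  207.183.214.96/30 (207.183.214.96 - 207.183.214.99) does not contain 207.183.214.112
  207.55.214.112/29 (207.55.214.112 - 207.55.214.119) does not contain 207.183.214.112
  207.183.214.120/29 (207.183.214.120 - 207.183.214.127) does not contain 207.183.214.112
  207.183.214.80/28 (207.183.214.80 - 207.183.214.95) does not contain 207.183.214.112
  207.183.214.192/26 (207.183.214.192 - 207.183.214.255) does not contain 207.183.214.112
Longest matching prefix is /22 -> next hop R2.

R2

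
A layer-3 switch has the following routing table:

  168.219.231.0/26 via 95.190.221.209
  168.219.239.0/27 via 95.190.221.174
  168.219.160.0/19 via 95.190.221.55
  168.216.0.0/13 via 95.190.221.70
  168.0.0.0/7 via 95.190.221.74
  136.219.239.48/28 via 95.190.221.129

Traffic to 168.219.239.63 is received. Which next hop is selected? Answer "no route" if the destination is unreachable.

Routes whose prefix contains 168.219.239.63:
  168.0.0.0/7 (168.0.0.0 - 169.255.255.255) -> 95.190.221.74
  168.216.0.0/13 (168.216.0.0 - 168.223.255.255) -> 95.190.221.70
More-specific entries that do NOT match:
  136.219.239.48/28 (136.219.239.48 - 136.219.239.63) does not contain 168.219.239.63
  168.219.239.0/27 (168.219.239.0 - 168.219.239.31) does not contain 168.219.239.63
  168.219.231.0/26 (168.219.231.0 - 168.219.231.63) does not contain 168.219.239.63
  168.219.160.0/19 (168.219.160.0 - 168.219.191.255) does not contain 168.219.239.63
Longest matching prefix is /13 -> next hop 95.190.221.70.

95.190.221.70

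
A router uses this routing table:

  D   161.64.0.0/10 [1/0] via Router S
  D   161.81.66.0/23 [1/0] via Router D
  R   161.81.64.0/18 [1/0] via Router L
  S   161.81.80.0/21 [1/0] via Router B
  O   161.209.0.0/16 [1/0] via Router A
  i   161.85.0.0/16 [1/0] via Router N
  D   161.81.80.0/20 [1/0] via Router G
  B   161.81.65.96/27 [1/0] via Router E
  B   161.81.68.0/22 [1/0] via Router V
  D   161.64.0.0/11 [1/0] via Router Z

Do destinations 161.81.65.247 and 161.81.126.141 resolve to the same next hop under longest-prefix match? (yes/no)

yes

161.81.65.247: longest match 161.81.64.0/18 -> Router L
161.81.126.141: longest match 161.81.64.0/18 -> Router L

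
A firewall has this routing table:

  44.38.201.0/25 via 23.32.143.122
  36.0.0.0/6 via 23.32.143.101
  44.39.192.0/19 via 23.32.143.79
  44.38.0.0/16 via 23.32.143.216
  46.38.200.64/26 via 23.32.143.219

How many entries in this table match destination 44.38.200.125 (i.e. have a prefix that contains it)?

1

Prefixes containing 44.38.200.125:
  44.38.0.0/16 (44.38.0.0 - 44.38.255.255)
Total matching entries: 1.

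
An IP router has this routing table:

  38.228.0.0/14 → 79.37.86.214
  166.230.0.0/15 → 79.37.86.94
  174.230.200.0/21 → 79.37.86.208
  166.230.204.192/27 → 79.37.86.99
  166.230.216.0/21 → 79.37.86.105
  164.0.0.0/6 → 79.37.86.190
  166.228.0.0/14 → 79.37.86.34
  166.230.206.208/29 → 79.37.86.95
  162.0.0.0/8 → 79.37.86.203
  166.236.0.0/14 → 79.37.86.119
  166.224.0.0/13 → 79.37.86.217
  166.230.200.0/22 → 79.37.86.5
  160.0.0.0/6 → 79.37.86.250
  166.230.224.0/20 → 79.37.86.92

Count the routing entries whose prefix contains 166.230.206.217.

4

Prefixes containing 166.230.206.217:
  164.0.0.0/6 (164.0.0.0 - 167.255.255.255)
  166.224.0.0/13 (166.224.0.0 - 166.231.255.255)
  166.228.0.0/14 (166.228.0.0 - 166.231.255.255)
  166.230.0.0/15 (166.230.0.0 - 166.231.255.255)
Total matching entries: 4.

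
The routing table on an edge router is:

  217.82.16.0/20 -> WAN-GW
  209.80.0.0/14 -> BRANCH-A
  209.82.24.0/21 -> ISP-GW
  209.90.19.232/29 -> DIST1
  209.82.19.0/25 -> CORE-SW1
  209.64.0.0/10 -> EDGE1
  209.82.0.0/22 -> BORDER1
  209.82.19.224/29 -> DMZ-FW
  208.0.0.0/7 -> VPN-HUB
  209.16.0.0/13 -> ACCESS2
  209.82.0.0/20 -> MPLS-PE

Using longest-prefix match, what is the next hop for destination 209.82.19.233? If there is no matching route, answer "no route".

BRANCH-A

Routes whose prefix contains 209.82.19.233:
  208.0.0.0/7 (208.0.0.0 - 209.255.255.255) -> VPN-HUB
  209.64.0.0/10 (209.64.0.0 - 209.127.255.255) -> EDGE1
  209.80.0.0/14 (209.80.0.0 - 209.83.255.255) -> BRANCH-A
More-specific entries that do NOT match:
  209.90.19.232/29 (209.90.19.232 - 209.90.19.239) does not contain 209.82.19.233
  209.82.19.224/29 (209.82.19.224 - 209.82.19.231) does not contain 209.82.19.233
  209.82.19.0/25 (209.82.19.0 - 209.82.19.127) does not contain 209.82.19.233
  209.82.0.0/22 (209.82.0.0 - 209.82.3.255) does not contain 209.82.19.233
  209.82.24.0/21 (209.82.24.0 - 209.82.31.255) does not contain 209.82.19.233
  217.82.16.0/20 (217.82.16.0 - 217.82.31.255) does not contain 209.82.19.233
  209.82.0.0/20 (209.82.0.0 - 209.82.15.255) does not contain 209.82.19.233
Longest matching prefix is /14 -> next hop BRANCH-A.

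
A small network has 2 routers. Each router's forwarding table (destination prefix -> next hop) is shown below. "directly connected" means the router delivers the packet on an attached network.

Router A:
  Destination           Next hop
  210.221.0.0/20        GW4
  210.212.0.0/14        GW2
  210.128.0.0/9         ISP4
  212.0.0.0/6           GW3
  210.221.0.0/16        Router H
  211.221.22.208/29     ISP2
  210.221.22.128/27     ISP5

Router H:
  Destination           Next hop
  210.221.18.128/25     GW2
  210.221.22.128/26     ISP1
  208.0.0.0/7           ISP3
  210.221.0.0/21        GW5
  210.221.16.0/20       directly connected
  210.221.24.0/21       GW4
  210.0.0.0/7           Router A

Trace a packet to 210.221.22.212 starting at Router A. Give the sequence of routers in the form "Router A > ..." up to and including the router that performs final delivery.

At Router A: longest match for 210.221.22.212 is 210.221.0.0/16 -> Router H
At Router H: longest match for 210.221.22.212 is 210.221.16.0/20 -> directly connected

Router A > Router H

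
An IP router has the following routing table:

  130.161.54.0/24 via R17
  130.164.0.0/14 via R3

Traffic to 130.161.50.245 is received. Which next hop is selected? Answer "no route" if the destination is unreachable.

no route

No entry's prefix contains 130.161.50.245; there is no default route.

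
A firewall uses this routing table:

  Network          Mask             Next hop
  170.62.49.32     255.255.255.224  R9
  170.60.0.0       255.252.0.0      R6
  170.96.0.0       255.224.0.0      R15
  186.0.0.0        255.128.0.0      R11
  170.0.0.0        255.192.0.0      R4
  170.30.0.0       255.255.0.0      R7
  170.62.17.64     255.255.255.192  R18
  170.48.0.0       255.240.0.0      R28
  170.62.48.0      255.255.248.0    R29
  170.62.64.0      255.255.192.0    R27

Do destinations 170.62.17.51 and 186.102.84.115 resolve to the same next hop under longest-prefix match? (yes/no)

no

170.62.17.51: longest match 170.60.0.0/14 -> R6
186.102.84.115: longest match 186.0.0.0/9 -> R11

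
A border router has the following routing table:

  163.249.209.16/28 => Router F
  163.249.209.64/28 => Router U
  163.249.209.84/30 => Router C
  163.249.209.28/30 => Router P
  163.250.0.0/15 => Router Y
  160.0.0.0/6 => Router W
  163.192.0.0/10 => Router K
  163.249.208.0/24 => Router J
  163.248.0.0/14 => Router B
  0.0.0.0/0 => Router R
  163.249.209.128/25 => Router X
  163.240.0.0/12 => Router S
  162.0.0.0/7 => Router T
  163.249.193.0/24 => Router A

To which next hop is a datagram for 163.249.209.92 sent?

Router B

Routes whose prefix contains 163.249.209.92:
  0.0.0.0/0 (default, matches everything) -> Router R
  160.0.0.0/6 (160.0.0.0 - 163.255.255.255) -> Router W
  162.0.0.0/7 (162.0.0.0 - 163.255.255.255) -> Router T
  163.192.0.0/10 (163.192.0.0 - 163.255.255.255) -> Router K
  163.240.0.0/12 (163.240.0.0 - 163.255.255.255) -> Router S
  163.248.0.0/14 (163.248.0.0 - 163.251.255.255) -> Router B
More-specific entries that do NOT match:
  163.249.209.84/30 (163.249.209.84 - 163.249.209.87) does not contain 163.249.209.92
  163.249.209.28/30 (163.249.209.28 - 163.249.209.31) does not contain 163.249.209.92
  163.249.209.16/28 (163.249.209.16 - 163.249.209.31) does not contain 163.249.209.92
  163.249.209.64/28 (163.249.209.64 - 163.249.209.79) does not contain 163.249.209.92
  163.249.209.128/25 (163.249.209.128 - 163.249.209.255) does not contain 163.249.209.92
  163.249.208.0/24 (163.249.208.0 - 163.249.208.255) does not contain 163.249.209.92
  163.249.193.0/24 (163.249.193.0 - 163.249.193.255) does not contain 163.249.209.92
  163.250.0.0/15 (163.250.0.0 - 163.251.255.255) does not contain 163.249.209.92
Longest matching prefix is /14 -> next hop Router B.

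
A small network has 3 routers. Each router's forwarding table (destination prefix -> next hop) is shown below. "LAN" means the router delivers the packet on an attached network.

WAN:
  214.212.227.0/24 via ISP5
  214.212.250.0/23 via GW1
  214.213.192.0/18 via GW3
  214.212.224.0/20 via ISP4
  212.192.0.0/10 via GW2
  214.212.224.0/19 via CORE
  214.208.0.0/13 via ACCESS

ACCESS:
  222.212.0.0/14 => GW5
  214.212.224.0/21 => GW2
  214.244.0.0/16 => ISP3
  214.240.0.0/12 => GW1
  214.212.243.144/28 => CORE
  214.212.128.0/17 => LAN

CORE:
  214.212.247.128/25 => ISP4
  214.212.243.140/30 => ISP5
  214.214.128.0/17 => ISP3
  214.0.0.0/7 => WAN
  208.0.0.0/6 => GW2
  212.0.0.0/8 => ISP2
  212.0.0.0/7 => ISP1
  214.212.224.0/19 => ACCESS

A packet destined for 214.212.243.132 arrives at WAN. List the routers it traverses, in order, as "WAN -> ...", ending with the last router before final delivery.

At WAN: longest match for 214.212.243.132 is 214.212.224.0/19 -> CORE
At CORE: longest match for 214.212.243.132 is 214.212.224.0/19 -> ACCESS
At ACCESS: longest match for 214.212.243.132 is 214.212.128.0/17 -> LAN

WAN -> CORE -> ACCESS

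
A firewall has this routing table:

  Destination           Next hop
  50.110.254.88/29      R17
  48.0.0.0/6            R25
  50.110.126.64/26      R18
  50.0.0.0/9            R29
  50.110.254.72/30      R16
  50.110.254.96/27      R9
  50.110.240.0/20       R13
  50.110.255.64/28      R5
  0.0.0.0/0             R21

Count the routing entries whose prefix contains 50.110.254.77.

4

Prefixes containing 50.110.254.77:
  0.0.0.0/0 (default, matches everything)
  48.0.0.0/6 (48.0.0.0 - 51.255.255.255)
  50.0.0.0/9 (50.0.0.0 - 50.127.255.255)
  50.110.240.0/20 (50.110.240.0 - 50.110.255.255)
Total matching entries: 4.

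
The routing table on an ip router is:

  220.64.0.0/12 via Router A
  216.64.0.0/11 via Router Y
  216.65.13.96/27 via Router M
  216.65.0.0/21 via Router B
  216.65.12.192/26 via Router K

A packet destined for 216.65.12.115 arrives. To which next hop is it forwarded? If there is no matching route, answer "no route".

Routes whose prefix contains 216.65.12.115:
  216.64.0.0/11 (216.64.0.0 - 216.95.255.255) -> Router Y
More-specific entries that do NOT match:
  216.65.13.96/27 (216.65.13.96 - 216.65.13.127) does not contain 216.65.12.115
  216.65.12.192/26 (216.65.12.192 - 216.65.12.255) does not contain 216.65.12.115
  216.65.0.0/21 (216.65.0.0 - 216.65.7.255) does not contain 216.65.12.115
  220.64.0.0/12 (220.64.0.0 - 220.79.255.255) does not contain 216.65.12.115
Longest matching prefix is /11 -> next hop Router Y.

Router Y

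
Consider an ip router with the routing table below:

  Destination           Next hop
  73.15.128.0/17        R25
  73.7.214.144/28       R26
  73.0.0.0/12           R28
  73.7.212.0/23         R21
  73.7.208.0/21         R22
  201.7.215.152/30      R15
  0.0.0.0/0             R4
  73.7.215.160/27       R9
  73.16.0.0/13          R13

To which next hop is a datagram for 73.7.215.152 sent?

R22

Routes whose prefix contains 73.7.215.152:
  0.0.0.0/0 (default, matches everything) -> R4
  73.0.0.0/12 (73.0.0.0 - 73.15.255.255) -> R28
  73.7.208.0/21 (73.7.208.0 - 73.7.215.255) -> R22
More-specific entries that do NOT match:
  201.7.215.152/30 (201.7.215.152 - 201.7.215.155) does not contain 73.7.215.152
  73.7.214.144/28 (73.7.214.144 - 73.7.214.159) does not contain 73.7.215.152
  73.7.215.160/27 (73.7.215.160 - 73.7.215.191) does not contain 73.7.215.152
  73.7.212.0/23 (73.7.212.0 - 73.7.213.255) does not contain 73.7.215.152
Longest matching prefix is /21 -> next hop R22.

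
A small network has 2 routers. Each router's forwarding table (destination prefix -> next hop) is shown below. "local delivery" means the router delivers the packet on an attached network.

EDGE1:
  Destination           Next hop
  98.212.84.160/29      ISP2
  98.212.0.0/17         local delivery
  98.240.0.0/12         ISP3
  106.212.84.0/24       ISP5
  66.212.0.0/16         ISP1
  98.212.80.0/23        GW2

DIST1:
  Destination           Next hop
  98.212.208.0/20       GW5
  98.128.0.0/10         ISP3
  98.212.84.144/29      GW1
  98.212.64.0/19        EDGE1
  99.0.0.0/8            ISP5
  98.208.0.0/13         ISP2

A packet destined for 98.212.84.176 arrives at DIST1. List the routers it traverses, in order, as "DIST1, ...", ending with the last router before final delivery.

DIST1, EDGE1

At DIST1: longest match for 98.212.84.176 is 98.212.64.0/19 -> EDGE1
At EDGE1: longest match for 98.212.84.176 is 98.212.0.0/17 -> local delivery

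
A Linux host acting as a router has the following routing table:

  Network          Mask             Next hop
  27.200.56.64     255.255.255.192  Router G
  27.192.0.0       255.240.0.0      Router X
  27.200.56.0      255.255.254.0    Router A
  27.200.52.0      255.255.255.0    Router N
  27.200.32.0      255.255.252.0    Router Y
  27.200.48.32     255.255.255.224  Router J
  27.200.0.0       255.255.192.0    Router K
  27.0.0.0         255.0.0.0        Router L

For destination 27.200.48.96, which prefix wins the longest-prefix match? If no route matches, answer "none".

27.200.0.0/18

Entries matching 27.200.48.96:
  27.0.0.0/8 (27.0.0.0 - 27.255.255.255)
  27.192.0.0/12 (27.192.0.0 - 27.207.255.255)
  27.200.0.0/18 (27.200.0.0 - 27.200.63.255)
Most specific is 27.200.0.0/18.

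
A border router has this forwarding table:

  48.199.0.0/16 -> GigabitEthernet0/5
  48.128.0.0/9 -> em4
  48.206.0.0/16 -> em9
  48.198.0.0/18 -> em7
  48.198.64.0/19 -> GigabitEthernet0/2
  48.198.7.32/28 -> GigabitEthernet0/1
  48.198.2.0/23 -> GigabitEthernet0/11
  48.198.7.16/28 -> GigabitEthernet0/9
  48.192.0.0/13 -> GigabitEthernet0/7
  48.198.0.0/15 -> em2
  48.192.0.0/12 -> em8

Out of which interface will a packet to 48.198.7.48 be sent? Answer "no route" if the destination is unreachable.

em7

Routes whose prefix contains 48.198.7.48:
  48.128.0.0/9 (48.128.0.0 - 48.255.255.255) -> em4
  48.192.0.0/12 (48.192.0.0 - 48.207.255.255) -> em8
  48.192.0.0/13 (48.192.0.0 - 48.199.255.255) -> GigabitEthernet0/7
  48.198.0.0/15 (48.198.0.0 - 48.199.255.255) -> em2
  48.198.0.0/18 (48.198.0.0 - 48.198.63.255) -> em7
More-specific entries that do NOT match:
  48.198.7.32/28 (48.198.7.32 - 48.198.7.47) does not contain 48.198.7.48
  48.198.7.16/28 (48.198.7.16 - 48.198.7.31) does not contain 48.198.7.48
  48.198.2.0/23 (48.198.2.0 - 48.198.3.255) does not contain 48.198.7.48
  48.198.64.0/19 (48.198.64.0 - 48.198.95.255) does not contain 48.198.7.48
Longest matching prefix is /18 -> interface em7.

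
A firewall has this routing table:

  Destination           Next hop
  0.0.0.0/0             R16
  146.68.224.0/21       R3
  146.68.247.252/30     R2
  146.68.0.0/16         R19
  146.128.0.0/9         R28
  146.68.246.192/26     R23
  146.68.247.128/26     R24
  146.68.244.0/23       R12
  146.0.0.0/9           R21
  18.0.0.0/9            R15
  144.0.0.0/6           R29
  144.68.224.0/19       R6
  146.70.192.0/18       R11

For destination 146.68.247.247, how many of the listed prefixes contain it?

4

Prefixes containing 146.68.247.247:
  0.0.0.0/0 (default, matches everything)
  144.0.0.0/6 (144.0.0.0 - 147.255.255.255)
  146.0.0.0/9 (146.0.0.0 - 146.127.255.255)
  146.68.0.0/16 (146.68.0.0 - 146.68.255.255)
Total matching entries: 4.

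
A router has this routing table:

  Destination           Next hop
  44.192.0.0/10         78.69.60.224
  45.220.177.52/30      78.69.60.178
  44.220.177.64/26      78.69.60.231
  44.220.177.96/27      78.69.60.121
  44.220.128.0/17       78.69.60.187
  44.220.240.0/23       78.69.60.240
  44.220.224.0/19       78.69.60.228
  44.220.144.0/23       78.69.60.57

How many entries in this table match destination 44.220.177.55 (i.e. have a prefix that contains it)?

Prefixes containing 44.220.177.55:
  44.192.0.0/10 (44.192.0.0 - 44.255.255.255)
  44.220.128.0/17 (44.220.128.0 - 44.220.255.255)
Total matching entries: 2.

2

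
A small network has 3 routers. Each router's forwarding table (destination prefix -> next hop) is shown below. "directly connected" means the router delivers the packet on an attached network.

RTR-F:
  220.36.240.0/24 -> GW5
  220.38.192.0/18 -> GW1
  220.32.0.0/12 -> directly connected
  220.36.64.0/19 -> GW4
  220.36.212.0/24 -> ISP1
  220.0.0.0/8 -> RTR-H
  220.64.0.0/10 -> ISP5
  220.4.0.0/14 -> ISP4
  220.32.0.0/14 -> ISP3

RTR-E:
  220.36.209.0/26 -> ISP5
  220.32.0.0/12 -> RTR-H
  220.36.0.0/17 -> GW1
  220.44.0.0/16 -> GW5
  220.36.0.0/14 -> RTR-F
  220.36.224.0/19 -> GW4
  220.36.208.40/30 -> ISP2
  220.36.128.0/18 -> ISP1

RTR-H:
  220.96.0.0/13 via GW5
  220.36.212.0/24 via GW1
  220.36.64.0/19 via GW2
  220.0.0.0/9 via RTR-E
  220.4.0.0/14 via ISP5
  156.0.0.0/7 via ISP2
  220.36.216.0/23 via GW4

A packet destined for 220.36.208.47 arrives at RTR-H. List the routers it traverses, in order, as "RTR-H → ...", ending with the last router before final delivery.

At RTR-H: longest match for 220.36.208.47 is 220.0.0.0/9 -> RTR-E
At RTR-E: longest match for 220.36.208.47 is 220.36.0.0/14 -> RTR-F
At RTR-F: longest match for 220.36.208.47 is 220.32.0.0/12 -> directly connected

RTR-H → RTR-E → RTR-F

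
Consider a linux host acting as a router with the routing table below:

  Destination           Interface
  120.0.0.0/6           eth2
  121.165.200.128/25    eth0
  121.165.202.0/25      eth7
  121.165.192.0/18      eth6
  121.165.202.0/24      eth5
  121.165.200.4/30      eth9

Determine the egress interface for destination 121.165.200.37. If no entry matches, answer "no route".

Routes whose prefix contains 121.165.200.37:
  120.0.0.0/6 (120.0.0.0 - 123.255.255.255) -> eth2
  121.165.192.0/18 (121.165.192.0 - 121.165.255.255) -> eth6
More-specific entries that do NOT match:
  121.165.200.4/30 (121.165.200.4 - 121.165.200.7) does not contain 121.165.200.37
  121.165.200.128/25 (121.165.200.128 - 121.165.200.255) does not contain 121.165.200.37
  121.165.202.0/25 (121.165.202.0 - 121.165.202.127) does not contain 121.165.200.37
  121.165.202.0/24 (121.165.202.0 - 121.165.202.255) does not contain 121.165.200.37
Longest matching prefix is /18 -> interface eth6.

eth6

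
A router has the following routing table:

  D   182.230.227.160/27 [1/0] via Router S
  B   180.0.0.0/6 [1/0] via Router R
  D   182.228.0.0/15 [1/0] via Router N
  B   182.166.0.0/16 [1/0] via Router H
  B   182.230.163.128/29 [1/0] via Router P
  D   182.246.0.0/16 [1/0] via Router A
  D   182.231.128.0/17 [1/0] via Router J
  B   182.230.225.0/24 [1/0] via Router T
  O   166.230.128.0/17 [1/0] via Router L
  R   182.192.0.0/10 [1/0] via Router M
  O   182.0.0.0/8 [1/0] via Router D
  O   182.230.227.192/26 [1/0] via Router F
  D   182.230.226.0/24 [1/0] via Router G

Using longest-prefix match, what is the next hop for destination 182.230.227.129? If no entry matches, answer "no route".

Routes whose prefix contains 182.230.227.129:
  180.0.0.0/6 (180.0.0.0 - 183.255.255.255) -> Router R
  182.0.0.0/8 (182.0.0.0 - 182.255.255.255) -> Router D
  182.192.0.0/10 (182.192.0.0 - 182.255.255.255) -> Router M
More-specific entries that do NOT match:
  182.230.163.128/29 (182.230.163.128 - 182.230.163.135) does not contain 182.230.227.129
  182.230.227.160/27 (182.230.227.160 - 182.230.227.191) does not contain 182.230.227.129
  182.230.227.192/26 (182.230.227.192 - 182.230.227.255) does not contain 182.230.227.129
  182.230.225.0/24 (182.230.225.0 - 182.230.225.255) does not contain 182.230.227.129
  182.230.226.0/24 (182.230.226.0 - 182.230.226.255) does not contain 182.230.227.129
  182.231.128.0/17 (182.231.128.0 - 182.231.255.255) does not contain 182.230.227.129
  166.230.128.0/17 (166.230.128.0 - 166.230.255.255) does not contain 182.230.227.129
  182.166.0.0/16 (182.166.0.0 - 182.166.255.255) does not contain 182.230.227.129
  182.246.0.0/16 (182.246.0.0 - 182.246.255.255) does not contain 182.230.227.129
  182.228.0.0/15 (182.228.0.0 - 182.229.255.255) does not contain 182.230.227.129
Longest matching prefix is /10 -> next hop Router M.

Router M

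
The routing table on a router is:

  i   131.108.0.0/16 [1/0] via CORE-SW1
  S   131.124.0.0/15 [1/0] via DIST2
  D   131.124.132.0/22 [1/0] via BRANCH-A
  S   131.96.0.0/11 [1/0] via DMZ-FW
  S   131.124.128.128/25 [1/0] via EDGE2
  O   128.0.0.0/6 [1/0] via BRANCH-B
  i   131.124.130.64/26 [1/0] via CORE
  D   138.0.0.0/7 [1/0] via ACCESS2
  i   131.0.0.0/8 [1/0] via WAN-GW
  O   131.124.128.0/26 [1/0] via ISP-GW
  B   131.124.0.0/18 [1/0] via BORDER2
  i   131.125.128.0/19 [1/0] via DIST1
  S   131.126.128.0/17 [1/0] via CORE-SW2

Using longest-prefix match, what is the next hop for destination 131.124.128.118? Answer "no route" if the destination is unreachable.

Routes whose prefix contains 131.124.128.118:
  128.0.0.0/6 (128.0.0.0 - 131.255.255.255) -> BRANCH-B
  131.0.0.0/8 (131.0.0.0 - 131.255.255.255) -> WAN-GW
  131.96.0.0/11 (131.96.0.0 - 131.127.255.255) -> DMZ-FW
  131.124.0.0/15 (131.124.0.0 - 131.125.255.255) -> DIST2
More-specific entries that do NOT match:
  131.124.130.64/26 (131.124.130.64 - 131.124.130.127) does not contain 131.124.128.118
  131.124.128.0/26 (131.124.128.0 - 131.124.128.63) does not contain 131.124.128.118
  131.124.128.128/25 (131.124.128.128 - 131.124.128.255) does not contain 131.124.128.118
  131.124.132.0/22 (131.124.132.0 - 131.124.135.255) does not contain 131.124.128.118
  131.125.128.0/19 (131.125.128.0 - 131.125.159.255) does not contain 131.124.128.118
  131.124.0.0/18 (131.124.0.0 - 131.124.63.255) does not contain 131.124.128.118
  131.126.128.0/17 (131.126.128.0 - 131.126.255.255) does not contain 131.124.128.118
  131.108.0.0/16 (131.108.0.0 - 131.108.255.255) does not contain 131.124.128.118
Longest matching prefix is /15 -> next hop DIST2.

DIST2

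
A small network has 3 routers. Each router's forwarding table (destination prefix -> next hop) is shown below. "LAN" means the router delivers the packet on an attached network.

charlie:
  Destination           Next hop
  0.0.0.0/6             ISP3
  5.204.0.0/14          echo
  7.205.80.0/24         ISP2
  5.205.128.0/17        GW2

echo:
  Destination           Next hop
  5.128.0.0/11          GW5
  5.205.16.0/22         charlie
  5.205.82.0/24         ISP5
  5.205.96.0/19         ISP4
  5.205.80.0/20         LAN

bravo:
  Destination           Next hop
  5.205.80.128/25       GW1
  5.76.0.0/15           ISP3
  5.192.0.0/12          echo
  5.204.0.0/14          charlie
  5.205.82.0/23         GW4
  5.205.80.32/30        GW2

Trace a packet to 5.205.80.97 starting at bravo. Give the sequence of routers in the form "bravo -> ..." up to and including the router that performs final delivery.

At bravo: longest match for 5.205.80.97 is 5.204.0.0/14 -> charlie
At charlie: longest match for 5.205.80.97 is 5.204.0.0/14 -> echo
At echo: longest match for 5.205.80.97 is 5.205.80.0/20 -> LAN

bravo -> charlie -> echo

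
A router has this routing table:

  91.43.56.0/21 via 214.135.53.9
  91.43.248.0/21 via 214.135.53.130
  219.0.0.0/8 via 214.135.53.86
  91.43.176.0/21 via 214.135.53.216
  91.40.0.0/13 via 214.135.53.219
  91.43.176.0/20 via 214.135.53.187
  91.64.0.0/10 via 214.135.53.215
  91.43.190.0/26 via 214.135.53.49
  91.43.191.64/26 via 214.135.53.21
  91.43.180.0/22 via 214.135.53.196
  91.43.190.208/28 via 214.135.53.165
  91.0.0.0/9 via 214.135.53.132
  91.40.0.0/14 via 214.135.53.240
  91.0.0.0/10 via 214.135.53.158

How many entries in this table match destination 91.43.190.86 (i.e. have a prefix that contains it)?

Prefixes containing 91.43.190.86:
  91.0.0.0/9 (91.0.0.0 - 91.127.255.255)
  91.0.0.0/10 (91.0.0.0 - 91.63.255.255)
  91.40.0.0/13 (91.40.0.0 - 91.47.255.255)
  91.40.0.0/14 (91.40.0.0 - 91.43.255.255)
  91.43.176.0/20 (91.43.176.0 - 91.43.191.255)
Total matching entries: 5.

5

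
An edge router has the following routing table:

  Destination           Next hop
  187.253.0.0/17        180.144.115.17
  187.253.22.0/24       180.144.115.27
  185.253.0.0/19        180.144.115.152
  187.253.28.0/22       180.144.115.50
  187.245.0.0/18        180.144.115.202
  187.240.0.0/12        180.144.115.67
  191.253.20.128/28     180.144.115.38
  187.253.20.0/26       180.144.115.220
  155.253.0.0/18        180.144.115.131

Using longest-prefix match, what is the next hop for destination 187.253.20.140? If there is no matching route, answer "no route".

180.144.115.17

Routes whose prefix contains 187.253.20.140:
  187.240.0.0/12 (187.240.0.0 - 187.255.255.255) -> 180.144.115.67
  187.253.0.0/17 (187.253.0.0 - 187.253.127.255) -> 180.144.115.17
More-specific entries that do NOT match:
  191.253.20.128/28 (191.253.20.128 - 191.253.20.143) does not contain 187.253.20.140
  187.253.20.0/26 (187.253.20.0 - 187.253.20.63) does not contain 187.253.20.140
  187.253.22.0/24 (187.253.22.0 - 187.253.22.255) does not contain 187.253.20.140
  187.253.28.0/22 (187.253.28.0 - 187.253.31.255) does not contain 187.253.20.140
  185.253.0.0/19 (185.253.0.0 - 185.253.31.255) does not contain 187.253.20.140
  187.245.0.0/18 (187.245.0.0 - 187.245.63.255) does not contain 187.253.20.140
  155.253.0.0/18 (155.253.0.0 - 155.253.63.255) does not contain 187.253.20.140
Longest matching prefix is /17 -> next hop 180.144.115.17.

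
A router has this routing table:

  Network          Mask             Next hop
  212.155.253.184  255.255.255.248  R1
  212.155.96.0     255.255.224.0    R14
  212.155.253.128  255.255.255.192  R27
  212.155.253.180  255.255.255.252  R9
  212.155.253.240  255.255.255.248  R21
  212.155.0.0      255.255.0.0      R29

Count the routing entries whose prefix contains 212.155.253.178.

2

Prefixes containing 212.155.253.178:
  212.155.0.0/16 (212.155.0.0 - 212.155.255.255)
  212.155.253.128/26 (212.155.253.128 - 212.155.253.191)
Total matching entries: 2.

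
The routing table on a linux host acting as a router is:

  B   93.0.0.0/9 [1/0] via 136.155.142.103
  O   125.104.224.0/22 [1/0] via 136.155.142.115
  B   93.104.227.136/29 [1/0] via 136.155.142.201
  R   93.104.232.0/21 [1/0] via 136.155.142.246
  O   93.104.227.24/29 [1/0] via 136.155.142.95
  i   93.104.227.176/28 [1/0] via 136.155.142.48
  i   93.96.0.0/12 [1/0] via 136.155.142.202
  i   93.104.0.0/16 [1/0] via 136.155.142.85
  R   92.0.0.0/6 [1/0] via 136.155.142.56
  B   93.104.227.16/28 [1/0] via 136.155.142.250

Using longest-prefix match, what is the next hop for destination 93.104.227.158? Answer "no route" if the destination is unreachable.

136.155.142.85

Routes whose prefix contains 93.104.227.158:
  92.0.0.0/6 (92.0.0.0 - 95.255.255.255) -> 136.155.142.56
  93.0.0.0/9 (93.0.0.0 - 93.127.255.255) -> 136.155.142.103
  93.96.0.0/12 (93.96.0.0 - 93.111.255.255) -> 136.155.142.202
  93.104.0.0/16 (93.104.0.0 - 93.104.255.255) -> 136.155.142.85
More-specific entries that do NOT match:
  93.104.227.136/29 (93.104.227.136 - 93.104.227.143) does not contain 93.104.227.158
  93.104.227.24/29 (93.104.227.24 - 93.104.227.31) does not contain 93.104.227.158
  93.104.227.176/28 (93.104.227.176 - 93.104.227.191) does not contain 93.104.227.158
  93.104.227.16/28 (93.104.227.16 - 93.104.227.31) does not contain 93.104.227.158
  125.104.224.0/22 (125.104.224.0 - 125.104.227.255) does not contain 93.104.227.158
  93.104.232.0/21 (93.104.232.0 - 93.104.239.255) does not contain 93.104.227.158
Longest matching prefix is /16 -> next hop 136.155.142.85.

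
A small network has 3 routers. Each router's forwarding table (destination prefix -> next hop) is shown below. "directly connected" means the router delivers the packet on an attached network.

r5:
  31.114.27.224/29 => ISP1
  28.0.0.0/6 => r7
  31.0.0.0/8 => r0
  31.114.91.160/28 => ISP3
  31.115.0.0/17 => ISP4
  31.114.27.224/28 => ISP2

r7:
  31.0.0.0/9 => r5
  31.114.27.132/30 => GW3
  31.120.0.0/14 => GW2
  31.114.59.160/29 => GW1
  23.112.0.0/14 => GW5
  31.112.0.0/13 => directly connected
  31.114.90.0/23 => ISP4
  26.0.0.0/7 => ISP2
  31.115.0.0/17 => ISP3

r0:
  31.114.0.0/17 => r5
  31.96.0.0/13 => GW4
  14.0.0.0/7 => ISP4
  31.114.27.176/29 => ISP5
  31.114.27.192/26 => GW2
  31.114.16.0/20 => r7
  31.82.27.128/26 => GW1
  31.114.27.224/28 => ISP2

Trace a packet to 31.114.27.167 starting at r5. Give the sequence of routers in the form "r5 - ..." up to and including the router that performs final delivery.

r5 - r0 - r7

At r5: longest match for 31.114.27.167 is 31.0.0.0/8 -> r0
At r0: longest match for 31.114.27.167 is 31.114.16.0/20 -> r7
At r7: longest match for 31.114.27.167 is 31.112.0.0/13 -> directly connected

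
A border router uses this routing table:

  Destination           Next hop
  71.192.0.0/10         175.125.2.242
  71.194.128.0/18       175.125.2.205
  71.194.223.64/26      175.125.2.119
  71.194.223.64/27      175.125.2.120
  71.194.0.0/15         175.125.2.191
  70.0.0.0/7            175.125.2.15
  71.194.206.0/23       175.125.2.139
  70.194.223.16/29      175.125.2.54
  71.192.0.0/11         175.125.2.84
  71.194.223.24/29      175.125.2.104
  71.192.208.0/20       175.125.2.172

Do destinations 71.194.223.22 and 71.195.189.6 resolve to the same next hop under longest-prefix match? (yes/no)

yes

71.194.223.22: longest match 71.194.0.0/15 -> 175.125.2.191
71.195.189.6: longest match 71.194.0.0/15 -> 175.125.2.191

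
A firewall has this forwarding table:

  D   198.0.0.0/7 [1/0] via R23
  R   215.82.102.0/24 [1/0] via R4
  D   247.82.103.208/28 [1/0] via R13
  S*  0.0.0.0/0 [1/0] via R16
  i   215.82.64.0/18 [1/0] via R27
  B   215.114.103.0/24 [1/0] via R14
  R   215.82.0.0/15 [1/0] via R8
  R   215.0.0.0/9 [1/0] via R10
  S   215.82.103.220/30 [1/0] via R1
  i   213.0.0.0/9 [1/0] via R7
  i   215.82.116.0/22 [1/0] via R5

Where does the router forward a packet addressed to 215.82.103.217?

Routes whose prefix contains 215.82.103.217:
  0.0.0.0/0 (default, matches everything) -> R16
  215.0.0.0/9 (215.0.0.0 - 215.127.255.255) -> R10
  215.82.0.0/15 (215.82.0.0 - 215.83.255.255) -> R8
  215.82.64.0/18 (215.82.64.0 - 215.82.127.255) -> R27
More-specific entries that do NOT match:
  215.82.103.220/30 (215.82.103.220 - 215.82.103.223) does not contain 215.82.103.217
  247.82.103.208/28 (247.82.103.208 - 247.82.103.223) does not contain 215.82.103.217
  215.82.102.0/24 (215.82.102.0 - 215.82.102.255) does not contain 215.82.103.217
  215.114.103.0/24 (215.114.103.0 - 215.114.103.255) does not contain 215.82.103.217
  215.82.116.0/22 (215.82.116.0 - 215.82.119.255) does not contain 215.82.103.217
Longest matching prefix is /18 -> next hop R27.

R27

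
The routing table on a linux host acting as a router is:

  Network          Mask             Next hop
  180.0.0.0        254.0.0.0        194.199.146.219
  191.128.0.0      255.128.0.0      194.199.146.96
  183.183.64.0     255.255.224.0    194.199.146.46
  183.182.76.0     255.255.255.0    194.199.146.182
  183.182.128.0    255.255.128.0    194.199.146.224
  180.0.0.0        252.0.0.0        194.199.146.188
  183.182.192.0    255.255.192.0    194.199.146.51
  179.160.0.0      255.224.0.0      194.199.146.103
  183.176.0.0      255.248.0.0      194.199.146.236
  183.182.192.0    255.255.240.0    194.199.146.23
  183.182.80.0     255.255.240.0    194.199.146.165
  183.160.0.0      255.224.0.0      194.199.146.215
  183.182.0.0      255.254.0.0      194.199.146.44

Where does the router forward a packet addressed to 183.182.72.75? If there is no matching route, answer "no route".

Routes whose prefix contains 183.182.72.75:
  180.0.0.0/6 (180.0.0.0 - 183.255.255.255) -> 194.199.146.188
  183.160.0.0/11 (183.160.0.0 - 183.191.255.255) -> 194.199.146.215
  183.176.0.0/13 (183.176.0.0 - 183.183.255.255) -> 194.199.146.236
  183.182.0.0/15 (183.182.0.0 - 183.183.255.255) -> 194.199.146.44
More-specific entries that do NOT match:
  183.182.76.0/24 (183.182.76.0 - 183.182.76.255) does not contain 183.182.72.75
  183.182.192.0/20 (183.182.192.0 - 183.182.207.255) does not contain 183.182.72.75
  183.182.80.0/20 (183.182.80.0 - 183.182.95.255) does not contain 183.182.72.75
  183.183.64.0/19 (183.183.64.0 - 183.183.95.255) does not contain 183.182.72.75
  183.182.192.0/18 (183.182.192.0 - 183.182.255.255) does not contain 183.182.72.75
  183.182.128.0/17 (183.182.128.0 - 183.182.255.255) does not contain 183.182.72.75
Longest matching prefix is /15 -> next hop 194.199.146.44.

194.199.146.44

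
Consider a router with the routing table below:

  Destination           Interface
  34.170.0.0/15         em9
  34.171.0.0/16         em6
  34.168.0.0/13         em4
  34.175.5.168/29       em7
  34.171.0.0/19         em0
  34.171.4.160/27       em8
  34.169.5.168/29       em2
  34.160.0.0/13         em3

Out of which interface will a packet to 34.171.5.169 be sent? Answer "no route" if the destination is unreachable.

Routes whose prefix contains 34.171.5.169:
  34.168.0.0/13 (34.168.0.0 - 34.175.255.255) -> em4
  34.170.0.0/15 (34.170.0.0 - 34.171.255.255) -> em9
  34.171.0.0/16 (34.171.0.0 - 34.171.255.255) -> em6
  34.171.0.0/19 (34.171.0.0 - 34.171.31.255) -> em0
More-specific entries that do NOT match:
  34.175.5.168/29 (34.175.5.168 - 34.175.5.175) does not contain 34.171.5.169
  34.169.5.168/29 (34.169.5.168 - 34.169.5.175) does not contain 34.171.5.169
  34.171.4.160/27 (34.171.4.160 - 34.171.4.191) does not contain 34.171.5.169
Longest matching prefix is /19 -> interface em0.

em0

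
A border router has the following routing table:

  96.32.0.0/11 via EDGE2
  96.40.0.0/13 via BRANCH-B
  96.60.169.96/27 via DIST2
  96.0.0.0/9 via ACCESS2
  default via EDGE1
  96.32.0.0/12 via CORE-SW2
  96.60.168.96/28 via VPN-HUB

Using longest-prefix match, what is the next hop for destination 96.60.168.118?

Routes whose prefix contains 96.60.168.118:
  0.0.0.0/0 (default, matches everything) -> EDGE1
  96.0.0.0/9 (96.0.0.0 - 96.127.255.255) -> ACCESS2
  96.32.0.0/11 (96.32.0.0 - 96.63.255.255) -> EDGE2
More-specific entries that do NOT match:
  96.60.168.96/28 (96.60.168.96 - 96.60.168.111) does not contain 96.60.168.118
  96.60.169.96/27 (96.60.169.96 - 96.60.169.127) does not contain 96.60.168.118
  96.40.0.0/13 (96.40.0.0 - 96.47.255.255) does not contain 96.60.168.118
  96.32.0.0/12 (96.32.0.0 - 96.47.255.255) does not contain 96.60.168.118
Longest matching prefix is /11 -> next hop EDGE2.

EDGE2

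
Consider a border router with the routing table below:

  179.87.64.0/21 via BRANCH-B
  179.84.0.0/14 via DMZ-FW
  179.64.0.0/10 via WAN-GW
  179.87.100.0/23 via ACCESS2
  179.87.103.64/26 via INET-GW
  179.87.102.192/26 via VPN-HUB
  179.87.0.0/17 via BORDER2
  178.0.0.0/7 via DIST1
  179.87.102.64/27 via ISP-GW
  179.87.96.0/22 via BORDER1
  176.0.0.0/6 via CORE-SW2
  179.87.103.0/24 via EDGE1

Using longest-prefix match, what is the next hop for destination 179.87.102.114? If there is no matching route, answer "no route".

BORDER2

Routes whose prefix contains 179.87.102.114:
  176.0.0.0/6 (176.0.0.0 - 179.255.255.255) -> CORE-SW2
  178.0.0.0/7 (178.0.0.0 - 179.255.255.255) -> DIST1
  179.64.0.0/10 (179.64.0.0 - 179.127.255.255) -> WAN-GW
  179.84.0.0/14 (179.84.0.0 - 179.87.255.255) -> DMZ-FW
  179.87.0.0/17 (179.87.0.0 - 179.87.127.255) -> BORDER2
More-specific entries that do NOT match:
  179.87.102.64/27 (179.87.102.64 - 179.87.102.95) does not contain 179.87.102.114
  179.87.103.64/26 (179.87.103.64 - 179.87.103.127) does not contain 179.87.102.114
  179.87.102.192/26 (179.87.102.192 - 179.87.102.255) does not contain 179.87.102.114
  179.87.103.0/24 (179.87.103.0 - 179.87.103.255) does not contain 179.87.102.114
  179.87.100.0/23 (179.87.100.0 - 179.87.101.255) does not contain 179.87.102.114
  179.87.96.0/22 (179.87.96.0 - 179.87.99.255) does not contain 179.87.102.114
  179.87.64.0/21 (179.87.64.0 - 179.87.71.255) does not contain 179.87.102.114
Longest matching prefix is /17 -> next hop BORDER2.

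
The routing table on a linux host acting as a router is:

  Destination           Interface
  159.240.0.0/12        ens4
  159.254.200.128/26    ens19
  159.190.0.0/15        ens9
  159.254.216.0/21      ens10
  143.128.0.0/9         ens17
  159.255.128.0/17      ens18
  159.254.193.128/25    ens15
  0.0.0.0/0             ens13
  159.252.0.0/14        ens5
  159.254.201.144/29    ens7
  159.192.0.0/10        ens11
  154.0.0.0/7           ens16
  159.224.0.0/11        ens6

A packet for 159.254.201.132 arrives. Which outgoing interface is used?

ens5

Routes whose prefix contains 159.254.201.132:
  0.0.0.0/0 (default, matches everything) -> ens13
  159.192.0.0/10 (159.192.0.0 - 159.255.255.255) -> ens11
  159.224.0.0/11 (159.224.0.0 - 159.255.255.255) -> ens6
  159.240.0.0/12 (159.240.0.0 - 159.255.255.255) -> ens4
  159.252.0.0/14 (159.252.0.0 - 159.255.255.255) -> ens5
More-specific entries that do NOT match:
  159.254.201.144/29 (159.254.201.144 - 159.254.201.151) does not contain 159.254.201.132
  159.254.200.128/26 (159.254.200.128 - 159.254.200.191) does not contain 159.254.201.132
  159.254.193.128/25 (159.254.193.128 - 159.254.193.255) does not contain 159.254.201.132
  159.254.216.0/21 (159.254.216.0 - 159.254.223.255) does not contain 159.254.201.132
  159.255.128.0/17 (159.255.128.0 - 159.255.255.255) does not contain 159.254.201.132
  159.190.0.0/15 (159.190.0.0 - 159.191.255.255) does not contain 159.254.201.132
Longest matching prefix is /14 -> interface ens5.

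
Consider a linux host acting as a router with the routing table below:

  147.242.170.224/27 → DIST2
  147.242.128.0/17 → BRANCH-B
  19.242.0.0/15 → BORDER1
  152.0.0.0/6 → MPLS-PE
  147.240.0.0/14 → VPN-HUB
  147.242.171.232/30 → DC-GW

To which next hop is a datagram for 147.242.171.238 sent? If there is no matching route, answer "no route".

Routes whose prefix contains 147.242.171.238:
  147.240.0.0/14 (147.240.0.0 - 147.243.255.255) -> VPN-HUB
  147.242.128.0/17 (147.242.128.0 - 147.242.255.255) -> BRANCH-B
More-specific entries that do NOT match:
  147.242.171.232/30 (147.242.171.232 - 147.242.171.235) does not contain 147.242.171.238
  147.242.170.224/27 (147.242.170.224 - 147.242.170.255) does not contain 147.242.171.238
Longest matching prefix is /17 -> next hop BRANCH-B.

BRANCH-B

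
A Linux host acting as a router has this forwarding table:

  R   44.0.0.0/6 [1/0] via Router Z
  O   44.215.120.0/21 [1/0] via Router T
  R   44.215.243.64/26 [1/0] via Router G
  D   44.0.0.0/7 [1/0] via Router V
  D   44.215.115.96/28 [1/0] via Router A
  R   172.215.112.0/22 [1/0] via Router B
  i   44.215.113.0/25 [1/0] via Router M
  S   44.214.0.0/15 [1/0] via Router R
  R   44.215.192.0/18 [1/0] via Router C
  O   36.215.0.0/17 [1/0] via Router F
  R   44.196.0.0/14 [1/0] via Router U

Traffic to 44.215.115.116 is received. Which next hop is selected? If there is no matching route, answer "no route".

Routes whose prefix contains 44.215.115.116:
  44.0.0.0/6 (44.0.0.0 - 47.255.255.255) -> Router Z
  44.0.0.0/7 (44.0.0.0 - 45.255.255.255) -> Router V
  44.214.0.0/15 (44.214.0.0 - 44.215.255.255) -> Router R
More-specific entries that do NOT match:
  44.215.115.96/28 (44.215.115.96 - 44.215.115.111) does not contain 44.215.115.116
  44.215.243.64/26 (44.215.243.64 - 44.215.243.127) does not contain 44.215.115.116
  44.215.113.0/25 (44.215.113.0 - 44.215.113.127) does not contain 44.215.115.116
  172.215.112.0/22 (172.215.112.0 - 172.215.115.255) does not contain 44.215.115.116
  44.215.120.0/21 (44.215.120.0 - 44.215.127.255) does not contain 44.215.115.116
  44.215.192.0/18 (44.215.192.0 - 44.215.255.255) does not contain 44.215.115.116
  36.215.0.0/17 (36.215.0.0 - 36.215.127.255) does not contain 44.215.115.116
Longest matching prefix is /15 -> next hop Router R.

Router R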